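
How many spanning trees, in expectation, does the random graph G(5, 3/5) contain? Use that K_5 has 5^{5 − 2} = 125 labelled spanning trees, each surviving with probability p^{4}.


K_5 has 5^{5 − 2} = 125 labelled spanning trees.
For each such spanning tree H, let X_H = 1 if all 4 edges of H are present in G. Then P[X_H = 1] = p^{4} = (3/5)^{4} = 81/625.
By linearity of expectation: E[X] = Σ_H E[X_H] = 125 · p^{4} = 125 · 81/625 = 81/5.
Numerically: E[X] ≈ 16.2.

E[X] = 125 · (3/5)^{4} = 81/5 ≈ 16.2.


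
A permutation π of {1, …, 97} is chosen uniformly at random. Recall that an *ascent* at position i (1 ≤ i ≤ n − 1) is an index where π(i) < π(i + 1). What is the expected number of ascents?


Write X = Σ X_I over i = 1, …, 96, with X_I the indicator of one ascent.
There are 96 indicators.
For each fixed i, the pair (π(i), π(i+1)) is a uniformly random ordered pair of distinct values from {1, …, 97}; by symmetry P[π(i) < π(i+1)] = 1/2.
By linearity: E[X] = 96 · (1/2) = (97 − 1) · (1/2) = 48 ≈ 48.000000.

E[X] = 48 = 48.000000.


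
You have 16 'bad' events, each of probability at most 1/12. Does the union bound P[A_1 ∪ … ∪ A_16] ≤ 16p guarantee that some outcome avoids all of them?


Union bound: P[∪_{i=1}^{16} A_i] ≤ Σ_i P[A_i] ≤ 16·p = 16·(1/12) = 4/3.
Numerically: 4/3 ≈ 1.3333.
Is 4/3 < 1? NO.
Since the bound 4/3 is ≥ 1, the union bound is uninformative here; it does NOT by itself certify existence.

16·p = 4/3 ≈ 1.3333; existence NOT certified by the union bound.


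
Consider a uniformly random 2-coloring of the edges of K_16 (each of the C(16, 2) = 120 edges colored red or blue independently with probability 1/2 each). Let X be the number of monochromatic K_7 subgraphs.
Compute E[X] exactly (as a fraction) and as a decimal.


Let X = Σ_S X_S over the C(16, 7) = 11440 subsets S of size 7, where X_S = 1 if the K_7 on S is monochromatic.
For a fixed S, the K_7 on S has C(7, 2) = 21 edges. P[all 21 edges red] = (1/2)^21, and likewise for blue, so P[monochromatic] = 2·(1/2)^21 = 2^{1 − 21} = 1/1048576.
By linearity of expectation: E[X] = C(16, 7) · 2^{1 − 21} = 11440 · 1/1048576 = 715/65536.
Numerically: E[X] ≈ 0.011.

E[X] = C(16,7)·2^(1−C(7,2)) = 715/65536 ≈ 0.011.


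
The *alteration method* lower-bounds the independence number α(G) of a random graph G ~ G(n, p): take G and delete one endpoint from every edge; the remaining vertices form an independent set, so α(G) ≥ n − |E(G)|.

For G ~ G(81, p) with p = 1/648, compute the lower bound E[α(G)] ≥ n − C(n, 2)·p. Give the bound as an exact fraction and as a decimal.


E[|E(G)|] = C(81, 2)·p = 3240 · (1/648) = 5.
E[α(G)] ≥ n − E[|E(G)|] = 81 − 5 = 76.
Numerically: ≈ 76.00000.
(This is only a lower bound; the true E[α(G)] may be larger.)

E[α(G)] ≥ 76 ≈ 76.00000.


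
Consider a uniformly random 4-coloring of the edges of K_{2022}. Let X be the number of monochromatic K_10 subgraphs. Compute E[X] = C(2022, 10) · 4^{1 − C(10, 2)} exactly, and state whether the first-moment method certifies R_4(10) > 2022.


E[X] = C(2022, 10) · 4^{1 − 45} = 307870445231474093395937796 · 4^{−44} = 307870445231474093395937796/309485009821345068724781056.
As a reduced fraction: E[X] = 76967611307868523348984449/77371252455336267181195264 ≈ 0.995.
Is E[X] < 1? YES.
Since E[X] < 1, there exists a 4-coloring of K_{2022} with no monochromatic K_10; hence R_4(10) > 2022.

E[X] = 76967611307868523348984449/77371252455336267181195264 ≈ 0.995; E[X] < 1, so R_4(10) > 2022.


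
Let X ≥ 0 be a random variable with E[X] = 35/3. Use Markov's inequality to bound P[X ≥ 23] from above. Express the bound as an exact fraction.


μ = E[X] = 35/3, a = 23.
Markov: P[X ≥ 23] ≤ μ/a = (35/3)/23 = 35/69.
Numerically: ≈ 0.50725.
(Since a = 23 > μ = 11.66667, the bound 35/69 is < 1 and informative.)

P[X ≥ 23] ≤ 35/69 ≈ 0.50725.


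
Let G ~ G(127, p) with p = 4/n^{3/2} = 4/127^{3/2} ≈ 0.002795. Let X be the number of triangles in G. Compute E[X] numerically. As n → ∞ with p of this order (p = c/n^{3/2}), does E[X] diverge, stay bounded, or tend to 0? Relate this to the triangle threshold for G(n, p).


Number of potential triangles: C(127, 3) = 333375.
Each occurs with probability p³ ≈ (0.002795)³ ≈ 2.183048e-08.
By linearity: E[X] = C(127, 3)·p³ ≈ 333375 · 2.183048e-08 ≈ 0.0073.
Since α = 3/2 > 1, p = c/n^{3/2} = o(1/n) is below the triangle threshold p ~ 1/n. Asymptotically E[X] ~ (c³/6)·n^{3(1−α)} = (4³/6)·n^{-1.5} → 0, so by Markov's inequality G has no triangles w.h.p.

E[X] ≈ 0.0073; in regime p = Θ(1/n^{3/2}) E[X] tends to 0 (below the triangle threshold p ~ 1/n).


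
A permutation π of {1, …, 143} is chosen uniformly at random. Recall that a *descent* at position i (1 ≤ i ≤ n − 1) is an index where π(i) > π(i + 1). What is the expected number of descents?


Write X = Σ X_I over i = 1, …, 142, with X_I the indicator of one descent.
There are 142 indicators.
For each fixed i, the pair (π(i), π(i+1)) is a uniformly random ordered pair of distinct values from {1, …, 143}; by symmetry P[π(i) > π(i+1)] = 1/2.
By linearity: E[X] = 142 · (1/2) = (143 − 1) · (1/2) = 71 ≈ 71.000000.

E[X] = 71 = 71.000000.


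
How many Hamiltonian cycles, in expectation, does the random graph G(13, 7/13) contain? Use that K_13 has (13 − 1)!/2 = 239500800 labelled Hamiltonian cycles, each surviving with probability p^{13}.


K_13 has (13 − 1)!/2 = 239500800 labelled Hamiltonian cycles.
For each such Hamiltonian cycle H, let X_H = 1 if all 13 edges of H are present in G. Then P[X_H = 1] = p^{13} = (7/13)^{13} = 96889010407/302875106592253.
Summing the indicators: E[X] = Σ_H E[X_H] = 239500800 · p^{13} = 239500800 · 96889010407/302875106592253 = 23204995503684825600/302875106592253.
Numerically: E[X] ≈ 76615.7.

E[X] = 239500800 · (7/13)^{13} = 23204995503684825600/302875106592253 ≈ 76615.7.


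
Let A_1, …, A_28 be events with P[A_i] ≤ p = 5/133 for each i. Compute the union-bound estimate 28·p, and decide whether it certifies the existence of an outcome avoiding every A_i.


Union bound: P[∪_{i=1}^{28} A_i] ≤ Σ_i P[A_i] ≤ 28·p = 28·(5/133) = 20/19.
Numerically: 20/19 ≈ 1.0526.
Is 20/19 < 1? NO.
Since the bound 20/19 is ≥ 1, the union bound is uninformative here; it does NOT by itself certify existence.

28·p = 20/19 ≈ 1.0526; existence NOT certified by the union bound.


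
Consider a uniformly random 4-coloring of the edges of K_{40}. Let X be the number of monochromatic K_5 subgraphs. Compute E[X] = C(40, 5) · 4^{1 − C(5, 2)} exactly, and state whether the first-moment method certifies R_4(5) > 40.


E[X] = C(40, 5) · 4^{1 − 10} = 658008 · 4^{−9} = 658008/262144.
As a reduced fraction: E[X] = 82251/32768 ≈ 2.510.
Is E[X] < 1? NO.
Since E[X] ≥ 1, the first-moment bound is inconclusive at n = 40; it does NOT by itself certify R_4(5) > 40.

E[X] = 82251/32768 ≈ 2.510; E[X] ≥ 1; first-moment method inconclusive here.


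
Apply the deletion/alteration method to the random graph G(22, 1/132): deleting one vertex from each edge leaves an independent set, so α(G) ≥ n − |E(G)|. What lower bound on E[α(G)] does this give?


E[|E(G)|] = C(22, 2)·p = 231 · (1/132) = 7/4.
E[α(G)] ≥ n − E[|E(G)|] = 22 − 7/4 = 81/4.
Numerically: ≈ 20.250000.
(This is only a lower bound; the true E[α(G)] may be larger.)

E[α(G)] ≥ 81/4 ≈ 20.250000.


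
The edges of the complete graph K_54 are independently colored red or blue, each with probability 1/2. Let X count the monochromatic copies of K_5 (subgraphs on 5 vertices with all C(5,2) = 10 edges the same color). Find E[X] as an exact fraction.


Let X = Σ_S X_S over the C(54, 5) = 3162510 subsets S of size 5, where X_S = 1 if the K_5 on S is monochromatic.
For a fixed S, the K_5 on S has C(5, 2) = 10 edges. P[all 10 edges red] = (1/2)^10, and likewise for blue, so P[monochromatic] = 2·(1/2)^10 = 2^{1 − 10} = 1/512.
Summing: E[X] = C(54, 5) · 2^{1 − 10} = 3162510 · 1/512 = 1581255/256.
Numerically: E[X] ≈ 6176.77734.

E[X] = C(54,5)·2^(1−C(5,2)) = 1581255/256 ≈ 6176.77734.


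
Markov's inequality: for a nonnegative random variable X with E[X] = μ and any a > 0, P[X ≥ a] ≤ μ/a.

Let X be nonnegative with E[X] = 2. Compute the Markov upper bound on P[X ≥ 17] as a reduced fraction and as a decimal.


μ = E[X] = 2, a = 17.
Markov: P[X ≥ 17] ≤ μ/a = (2)/17 = 2/17.
Numerically: ≈ 0.1176.
(Since a = 17 > μ = 2.0000, the bound 2/17 is < 1 and informative.)

P[X ≥ 17] ≤ 2/17 ≈ 0.1176.


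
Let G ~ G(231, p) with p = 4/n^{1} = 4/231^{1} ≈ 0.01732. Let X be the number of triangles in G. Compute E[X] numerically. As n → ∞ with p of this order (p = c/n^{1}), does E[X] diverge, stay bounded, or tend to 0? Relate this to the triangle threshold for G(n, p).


Number of potential triangles: C(231, 3) = 2027795.
Each occurs with probability p³ ≈ (0.01732)³ ≈ 5.192112e-06.
By linearity: E[X] = C(231, 3)·p³ ≈ 2027795 · 5.192112e-06 ≈ 10.5285.
Here α = 1, so p = 4/n is exactly at the triangle threshold p ~ 1/n. Asymptotically E[X] → c³/6 = 4³/6 = 32/3 ≈ 10.6667, a bounded constant. In this regime the triangle count is asymptotically Poisson(c³/6).

E[X] ≈ 10.5285; in regime p = Θ(1/n^{1}) E[X] stays bounded (at the triangle threshold p ~ 1/n).


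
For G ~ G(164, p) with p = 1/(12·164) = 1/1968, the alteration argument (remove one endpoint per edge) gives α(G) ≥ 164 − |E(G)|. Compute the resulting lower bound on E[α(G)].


E[|E(G)|] = C(164, 2)·p = 13366 · (1/1968) = 163/24.
E[α(G)] ≥ n − E[|E(G)|] = 164 − 163/24 = 3773/24.
Numerically: ≈ 157.208.
(This is only a lower bound; the true E[α(G)] may be larger.)

E[α(G)] ≥ 3773/24 ≈ 157.208.


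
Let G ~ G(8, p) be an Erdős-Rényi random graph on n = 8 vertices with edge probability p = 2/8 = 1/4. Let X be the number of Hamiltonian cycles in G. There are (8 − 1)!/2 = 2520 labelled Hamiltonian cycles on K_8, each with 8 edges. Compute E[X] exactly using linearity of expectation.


K_8 has (8 − 1)!/2 = 2520 labelled Hamiltonian cycles.
For each such Hamiltonian cycle H, let X_H = 1 if all 8 edges of H are present in G. Then P[X_H = 1] = p^{8} = (1/4)^{8} = 1/65536.
By linearity: E[X] = Σ_H E[X_H] = 2520 · p^{8} = 2520 · 1/65536 = 315/8192.
Numerically: E[X] ≈ 0.038452.

E[X] = 2520 · (1/4)^{8} = 315/8192 ≈ 0.038452.


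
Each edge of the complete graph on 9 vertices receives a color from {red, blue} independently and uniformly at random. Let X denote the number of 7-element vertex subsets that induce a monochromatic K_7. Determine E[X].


Let X = Σ_S X_S over the C(9, 7) = 36 subsets S of size 7, where X_S = 1 if the K_7 on S is monochromatic.
For a fixed S, the K_7 on S has C(7, 2) = 21 edges. P[all 21 edges red] = (1/2)^21, and likewise for blue, so P[monochromatic] = 2·(1/2)^21 = 2^{1 − 21} = 1/1048576.
By linearity: E[X] = C(9, 7) · 2^{1 − 21} = 36 · 1/1048576 = 9/262144.
Numerically: E[X] ≈ 0.000.

E[X] = C(9,7)·2^(1−C(7,2)) = 9/262144 ≈ 0.000.


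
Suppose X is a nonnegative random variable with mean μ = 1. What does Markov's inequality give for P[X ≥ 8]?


μ = E[X] = 1, a = 8.
Markov: P[X ≥ 8] ≤ μ/a = (1)/8 = 1/8.
Numerically: ≈ 0.125000.
(Since a = 8 > μ = 1.000000, the bound 1/8 is < 1 and informative.)

P[X ≥ 8] ≤ 1/8 ≈ 0.125000.


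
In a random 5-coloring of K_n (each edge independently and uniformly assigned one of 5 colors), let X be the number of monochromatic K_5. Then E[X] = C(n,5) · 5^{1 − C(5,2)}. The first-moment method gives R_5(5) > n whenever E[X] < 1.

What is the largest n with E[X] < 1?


We need C(n, 5) · 5^{1 − 10} < 1, i.e. C(n, 5) < 5^{10 − 1} = 1953125.
Check values of n near the boundary:
  n = 47: C(47, 5) = 1533939; 1533939 < 1953125? YES
  n = 48: C(48, 5) = 1712304; 1712304 < 1953125? YES
  n = 49: C(49, 5) = 1906884; 1906884 < 1953125? YES
  n = 50: C(50, 5) = 2118760; 2118760 < 1953125? NO
  n = 51: C(51, 5) = 2349060; 2349060 < 1953125? NO
The largest n with C(n, 5) < 1953125 is n = 49 (where E[X] = 1906884/1953125 ≈ 0.976325). Hence R_5(5) > 49, i.e. R_5(5) ≥ 50.

Largest n = 49; hence R_5(5) > 49.


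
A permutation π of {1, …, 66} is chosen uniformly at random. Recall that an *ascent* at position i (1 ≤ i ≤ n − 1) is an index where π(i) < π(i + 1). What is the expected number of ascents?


Write X = Σ X_I over i = 1, …, 65, with X_I the indicator of one ascent.
There are 65 indicators.
For each fixed i, the pair (π(i), π(i+1)) is a uniformly random ordered pair of distinct values from {1, …, 66}; by symmetry P[π(i) < π(i+1)] = 1/2.
By linearity: E[X] = 65 · (1/2) = (66 − 1) · (1/2) = 65/2 ≈ 32.500.

E[X] = 65/2 = 32.500.


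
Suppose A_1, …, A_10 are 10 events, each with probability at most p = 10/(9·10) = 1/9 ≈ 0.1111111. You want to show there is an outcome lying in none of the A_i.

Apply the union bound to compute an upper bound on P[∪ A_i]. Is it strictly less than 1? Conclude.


Union bound: P[∪_{i=1}^{10} A_i] ≤ Σ_i P[A_i] ≤ 10·p = 10·(1/9) = 10/9.
Numerically: 10/9 ≈ 1.1111111.
Is 10/9 < 1? NO.
Since the bound 10/9 is ≥ 1, the union bound is uninformative here; it does NOT by itself certify existence.

10·p = 10/9 ≈ 1.1111111; existence NOT certified by the union bound.


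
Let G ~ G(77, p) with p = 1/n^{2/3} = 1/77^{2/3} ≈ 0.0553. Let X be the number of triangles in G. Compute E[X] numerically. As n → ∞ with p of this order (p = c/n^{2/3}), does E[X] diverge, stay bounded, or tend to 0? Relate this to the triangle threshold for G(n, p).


Number of potential triangles: C(77, 3) = 73150.
Each occurs with probability p³ ≈ (0.0553)³ ≈ 1.68663e-04.
By linearity: E[X] = C(77, 3)·p³ ≈ 73150 · 1.68663e-04 ≈ 12.338.
Since α = 2/3 < 1, p = c/n^{2/3} ≫ 1/n is above the triangle threshold p ~ 1/n. Asymptotically E[X] ~ (c³/6)·n^{3(1−α)} = (1³/6)·n^{1} → ∞; triangles are abundant w.h.p.

E[X] ≈ 12.338; in regime p = Θ(1/n^{2/3}) E[X] diverges (above the triangle threshold p ~ 1/n).


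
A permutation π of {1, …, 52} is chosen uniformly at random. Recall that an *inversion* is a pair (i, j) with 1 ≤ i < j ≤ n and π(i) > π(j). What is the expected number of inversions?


Write X = Σ X_I over the C(52, 2) = 1326 pairs i < j, with X_I the indicator of one inversion.
There are 1326 indicators.
For each fixed pair i < j, the values π(i) and π(j) are two distinct elements of {1, …, 52} in uniformly random order; by symmetry P[π(i) > π(j)] = 1/2.
By linearity: E[X] = 1326 · (1/2) = C(52, 2) · (1/2) = 1326/2 = 663 ≈ 663.0000.

E[X] = 663 = 663.0000.


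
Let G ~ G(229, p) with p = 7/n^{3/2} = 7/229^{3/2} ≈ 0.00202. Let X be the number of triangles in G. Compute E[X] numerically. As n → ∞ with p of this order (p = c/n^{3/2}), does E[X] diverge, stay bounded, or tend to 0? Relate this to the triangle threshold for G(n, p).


Number of potential triangles: C(229, 3) = 1975354.
Each occurs with probability p³ ≈ (0.00202)³ ≈ 8.2420349e-09.
By linearity: E[X] = C(229, 3)·p³ ≈ 1975354 · 8.2420349e-09 ≈ 0.01628.
Since α = 3/2 > 1, p = c/n^{3/2} = o(1/n) is below the triangle threshold p ~ 1/n. Asymptotically E[X] ~ (c³/6)·n^{3(1−α)} = (7³/6)·n^{-1.5} → 0, so by Markov's inequality G has no triangles w.h.p.

E[X] ≈ 0.01628; in regime p = Θ(1/n^{3/2}) E[X] tends to 0 (below the triangle threshold p ~ 1/n).


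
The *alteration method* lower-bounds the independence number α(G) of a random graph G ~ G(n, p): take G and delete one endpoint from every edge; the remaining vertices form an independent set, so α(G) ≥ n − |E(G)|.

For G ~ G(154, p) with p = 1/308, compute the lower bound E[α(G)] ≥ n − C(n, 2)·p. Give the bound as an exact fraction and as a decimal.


E[|E(G)|] = C(154, 2)·p = 11781 · (1/308) = 153/4.
E[α(G)] ≥ n − E[|E(G)|] = 154 − 153/4 = 463/4.
Numerically: ≈ 115.75000.
(This is only a lower bound; the true E[α(G)] may be larger.)

E[α(G)] ≥ 463/4 ≈ 115.75000.


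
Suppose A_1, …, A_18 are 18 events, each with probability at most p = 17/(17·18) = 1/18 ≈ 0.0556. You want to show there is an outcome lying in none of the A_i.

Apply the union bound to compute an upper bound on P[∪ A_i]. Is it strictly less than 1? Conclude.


Union bound: P[∪_{i=1}^{18} A_i] ≤ Σ_i P[A_i] ≤ 18·p = 18·(1/18) = 1.
Numerically: 1 ≈ 1.0000.
Is 1 < 1? NO.
Since the bound 1 is ≥ 1, the union bound is uninformative here; it does NOT by itself certify existence.

18·p = 1 ≈ 1.0000; existence NOT certified by the union bound.


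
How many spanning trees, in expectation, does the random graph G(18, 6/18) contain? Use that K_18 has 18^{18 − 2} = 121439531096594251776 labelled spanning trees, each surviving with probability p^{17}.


K_18 has 18^{18 − 2} = 121439531096594251776 labelled spanning trees.
For each such spanning tree H, let X_H = 1 if all 17 edges of H are present in G. Then P[X_H = 1] = p^{17} = (1/3)^{17} = 1/129140163.
By linearity: E[X] = Σ_H E[X_H] = 121439531096594251776 · p^{17} = 121439531096594251776 · 1/129140163 = 940369969152.
Numerically: E[X] ≈ 9.4037e+11.

E[X] = 121439531096594251776 · (1/3)^{17} = 940369969152 ≈ 9.4037e+11.


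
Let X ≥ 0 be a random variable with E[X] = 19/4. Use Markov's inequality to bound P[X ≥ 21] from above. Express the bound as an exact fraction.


μ = E[X] = 19/4, a = 21.
Markov: P[X ≥ 21] ≤ μ/a = (19/4)/21 = 19/84.
Numerically: ≈ 0.226.
(Since a = 21 > μ = 4.750, the bound 19/84 is < 1 and informative.)

P[X ≥ 21] ≤ 19/84 ≈ 0.226.


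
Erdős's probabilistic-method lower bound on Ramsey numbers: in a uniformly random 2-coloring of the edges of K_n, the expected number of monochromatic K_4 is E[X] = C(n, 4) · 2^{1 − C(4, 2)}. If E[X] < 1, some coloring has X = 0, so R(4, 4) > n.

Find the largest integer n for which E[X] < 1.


We need C(n, 4) · 2^{1 − 6} < 1, i.e. C(n, 4) < 2^{6 − 1} = 32.
Check values of n near the boundary:
  n = 4: C(4, 4) = 1; 1 < 32? YES
  n = 5: C(5, 4) = 5; 5 < 32? YES
  n = 6: C(6, 4) = 15; 15 < 32? YES
  n = 7: C(7, 4) = 35; 35 < 32? NO
  n = 8: C(8, 4) = 70; 70 < 32? NO
  n = 9: C(9, 4) = 126; 126 < 32? NO
The largest n with C(n, 4) < 32 is n = 6 (where E[X] = 15/32 ≈ 0.46875). Hence R(4, 4) > 6, i.e. R(4, 4) ≥ 7.

Largest n = 6; hence R(4, 4) > 6.


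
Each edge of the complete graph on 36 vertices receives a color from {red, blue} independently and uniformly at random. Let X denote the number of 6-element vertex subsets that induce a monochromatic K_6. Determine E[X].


Let X = Σ_S X_S over the C(36, 6) = 1947792 subsets S of size 6, where X_S = 1 if the K_6 on S is monochromatic.
For a fixed S, the K_6 on S has C(6, 2) = 15 edges. P[all 15 edges red] = (1/2)^15, and likewise for blue, so P[monochromatic] = 2·(1/2)^15 = 2^{1 − 15} = 1/16384.
By linearity of expectation: E[X] = C(36, 6) · 2^{1 − 15} = 1947792 · 1/16384 = 121737/1024.
Numerically: E[X] ≈ 118.88379.

E[X] = C(36,6)·2^(1−C(6,2)) = 121737/1024 ≈ 118.88379.


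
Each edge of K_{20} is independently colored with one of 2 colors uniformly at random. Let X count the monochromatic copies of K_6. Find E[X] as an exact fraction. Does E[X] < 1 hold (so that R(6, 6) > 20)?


E[X] = C(20, 6) · 2^{1 − 15} = 38760 · 2^{−14} = 38760/16384.
As a reduced fraction: E[X] = 4845/2048 ≈ 2.366.
Is E[X] < 1? NO.
Since E[X] ≥ 1, the first-moment bound is inconclusive at n = 20; it does NOT by itself certify R(6, 6) > 20.

E[X] = 4845/2048 ≈ 2.366; E[X] ≥ 1; first-moment method inconclusive here.


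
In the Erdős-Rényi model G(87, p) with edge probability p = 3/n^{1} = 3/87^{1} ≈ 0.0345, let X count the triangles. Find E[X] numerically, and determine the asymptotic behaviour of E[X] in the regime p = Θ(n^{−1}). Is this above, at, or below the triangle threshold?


Number of potential triangles: C(87, 3) = 105995.
Each occurs with probability p³ ≈ (0.0345)³ ≈ 4.10021e-05.
By linearity: E[X] = C(87, 3)·p³ ≈ 105995 · 4.10021e-05 ≈ 4.346.
Here α = 1, so p = 3/n is exactly at the triangle threshold p ~ 1/n. Asymptotically E[X] → c³/6 = 3³/6 = 9/2 ≈ 4.500, a bounded constant. In this regime the triangle count is asymptotically Poisson(c³/6).

E[X] ≈ 4.346; in regime p = Θ(1/n^{1}) E[X] stays bounded (at the triangle threshold p ~ 1/n).


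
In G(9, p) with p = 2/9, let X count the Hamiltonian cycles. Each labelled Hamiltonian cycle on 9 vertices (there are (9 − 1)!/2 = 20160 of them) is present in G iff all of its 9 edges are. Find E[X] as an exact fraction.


K_9 has (9 − 1)!/2 = 20160 labelled Hamiltonian cycles.
For each such Hamiltonian cycle H, let X_H = 1 if all 9 edges of H are present in G. Then P[X_H = 1] = p^{9} = (2/9)^{9} = 512/387420489.
By linearity of expectation: E[X] = Σ_H E[X_H] = 20160 · p^{9} = 20160 · 512/387420489 = 1146880/43046721.
Numerically: E[X] ≈ 0.0266.

E[X] = 20160 · (2/9)^{9} = 1146880/43046721 ≈ 0.0266.


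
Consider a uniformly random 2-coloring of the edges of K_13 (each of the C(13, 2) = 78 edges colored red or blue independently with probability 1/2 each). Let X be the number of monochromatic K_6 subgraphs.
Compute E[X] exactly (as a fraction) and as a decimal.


Let X = Σ_S X_S over the C(13, 6) = 1716 subsets S of size 6, where X_S = 1 if the K_6 on S is monochromatic.
For a fixed S, the K_6 on S has C(6, 2) = 15 edges. P[all 15 edges red] = (1/2)^15, and likewise for blue, so P[monochromatic] = 2·(1/2)^15 = 2^{1 − 15} = 1/16384.
Summing: E[X] = C(13, 6) · 2^{1 − 15} = 1716 · 1/16384 = 429/4096.
Numerically: E[X] ≈ 0.104736.

E[X] = C(13,6)·2^(1−C(6,2)) = 429/4096 ≈ 0.104736.


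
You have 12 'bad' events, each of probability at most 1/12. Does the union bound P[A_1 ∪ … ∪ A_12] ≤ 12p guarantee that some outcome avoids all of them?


Union bound: P[∪_{i=1}^{12} A_i] ≤ Σ_i P[A_i] ≤ 12·p = 12·(1/12) = 1.
Numerically: 1 ≈ 1.0000.
Is 1 < 1? NO.
Since the bound 1 is ≥ 1, the union bound is uninformative here; it does NOT by itself certify existence.

12·p = 1 ≈ 1.0000; existence NOT certified by the union bound.


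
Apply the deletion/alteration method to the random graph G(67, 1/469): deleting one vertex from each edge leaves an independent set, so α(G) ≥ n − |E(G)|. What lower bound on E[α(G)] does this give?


E[|E(G)|] = C(67, 2)·p = 2211 · (1/469) = 33/7.
E[α(G)] ≥ n − E[|E(G)|] = 67 − 33/7 = 436/7.
Numerically: ≈ 62.286.
(This is only a lower bound; the true E[α(G)] may be larger.)

E[α(G)] ≥ 436/7 ≈ 62.286.


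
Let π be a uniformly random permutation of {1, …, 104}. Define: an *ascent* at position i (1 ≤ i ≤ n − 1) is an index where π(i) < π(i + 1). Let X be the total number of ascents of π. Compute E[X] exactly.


Write X = Σ X_I over i = 1, …, 103, with X_I the indicator of one ascent.
There are 103 indicators.
For each fixed i, the pair (π(i), π(i+1)) is a uniformly random ordered pair of distinct values from {1, …, 104}; by symmetry P[π(i) < π(i+1)] = 1/2.
By linearity: E[X] = 103 · (1/2) = (104 − 1) · (1/2) = 103/2 ≈ 51.500000.

E[X] = 103/2 = 51.500000.


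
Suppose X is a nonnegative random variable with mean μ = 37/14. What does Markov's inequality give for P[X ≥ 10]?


μ = E[X] = 37/14, a = 10.
Markov: P[X ≥ 10] ≤ μ/a = (37/14)/10 = 37/140.
Numerically: ≈ 0.26429.
(Since a = 10 > μ = 2.64286, the bound 37/140 is < 1 and informative.)

P[X ≥ 10] ≤ 37/140 ≈ 0.26429.


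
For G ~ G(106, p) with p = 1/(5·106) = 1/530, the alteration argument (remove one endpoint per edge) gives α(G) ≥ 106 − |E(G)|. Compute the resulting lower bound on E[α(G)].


E[|E(G)|] = C(106, 2)·p = 5565 · (1/530) = 21/2.
E[α(G)] ≥ n − E[|E(G)|] = 106 − 21/2 = 191/2.
Numerically: ≈ 95.500.
(This is only a lower bound; the true E[α(G)] may be larger.)

E[α(G)] ≥ 191/2 ≈ 95.500.


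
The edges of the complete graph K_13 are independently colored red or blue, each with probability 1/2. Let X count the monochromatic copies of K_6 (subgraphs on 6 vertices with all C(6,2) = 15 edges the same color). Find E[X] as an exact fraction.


Let X = Σ_S X_S over the C(13, 6) = 1716 subsets S of size 6, where X_S = 1 if the K_6 on S is monochromatic.
For a fixed S, the K_6 on S has C(6, 2) = 15 edges. P[all 15 edges red] = (1/2)^15, and likewise for blue, so P[monochromatic] = 2·(1/2)^15 = 2^{1 − 15} = 1/16384.
By linearity: E[X] = C(13, 6) · 2^{1 − 15} = 1716 · 1/16384 = 429/4096.
Numerically: E[X] ≈ 0.105.

E[X] = C(13,6)·2^(1−C(6,2)) = 429/4096 ≈ 0.105.


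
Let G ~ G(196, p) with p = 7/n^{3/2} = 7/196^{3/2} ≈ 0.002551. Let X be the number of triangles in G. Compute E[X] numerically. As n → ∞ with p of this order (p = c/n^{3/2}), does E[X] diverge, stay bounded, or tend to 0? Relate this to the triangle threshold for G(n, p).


Number of potential triangles: C(196, 3) = 1235780.
Each occurs with probability p³ ≈ (0.002551)³ ≈ 1.660129e-08.
By linearity: E[X] = C(196, 3)·p³ ≈ 1235780 · 1.660129e-08 ≈ 0.0205.
Since α = 3/2 > 1, p = c/n^{3/2} = o(1/n) is below the triangle threshold p ~ 1/n. Asymptotically E[X] ~ (c³/6)·n^{3(1−α)} = (7³/6)·n^{-1.5} → 0, so by Markov's inequality G has no triangles w.h.p.

E[X] ≈ 0.0205; in regime p = Θ(1/n^{3/2}) E[X] tends to 0 (below the triangle threshold p ~ 1/n).


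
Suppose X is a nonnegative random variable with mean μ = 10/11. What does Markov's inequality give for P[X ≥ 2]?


μ = E[X] = 10/11, a = 2.
Markov: P[X ≥ 2] ≤ μ/a = (10/11)/2 = 5/11.
Numerically: ≈ 0.45455.
(Since a = 2 > μ = 0.90909, the bound 5/11 is < 1 and informative.)

P[X ≥ 2] ≤ 5/11 ≈ 0.45455.


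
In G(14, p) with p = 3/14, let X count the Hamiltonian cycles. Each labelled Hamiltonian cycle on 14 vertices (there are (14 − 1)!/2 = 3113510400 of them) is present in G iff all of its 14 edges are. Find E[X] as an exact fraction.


K_14 has (14 − 1)!/2 = 3113510400 labelled Hamiltonian cycles.
For each such Hamiltonian cycle H, let X_H = 1 if all 14 edges of H are present in G. Then P[X_H = 1] = p^{14} = (3/14)^{14} = 4782969/11112006825558016.
By linearity: E[X] = Σ_H E[X_H] = 3113510400 · p^{14} = 3113510400 · 4782969/11112006825558016 = 4155084744525/3100448333024.
Numerically: E[X] ≈ 1.34.

E[X] = 3113510400 · (3/14)^{14} = 4155084744525/3100448333024 ≈ 1.34.


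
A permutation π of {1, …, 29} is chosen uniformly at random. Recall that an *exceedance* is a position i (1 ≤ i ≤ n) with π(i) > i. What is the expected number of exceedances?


Write X = Σ_{i=1}^{29} X_i, where X_i = 1_{π(i) > i}.
For each fixed i, π(i) is uniform over {1, …, 29} (marginal of a uniform permutation), so P[π(i) > i] = (n − i)/n. Summing: Σ_{i=1}^{29} (n − i)/n = (0 + 1 + … + 28)/29 = 29(29 − 1)/(2·29) = (29 − 1)/2.
Hence E[X] = Σ_{i=1}^{29} (29 − i)/29 = 14 ≈ 14.000.

E[X] = 14 = 14.000.


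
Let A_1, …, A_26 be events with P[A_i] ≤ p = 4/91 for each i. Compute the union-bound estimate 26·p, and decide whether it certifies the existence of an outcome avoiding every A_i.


Union bound: P[∪_{i=1}^{26} A_i] ≤ Σ_i P[A_i] ≤ 26·p = 26·(4/91) = 8/7.
Numerically: 8/7 ≈ 1.1428571.
Is 8/7 < 1? NO.
Since the bound 8/7 is ≥ 1, the union bound is uninformative here; it does NOT by itself certify existence.

26·p = 8/7 ≈ 1.1428571; existence NOT certified by the union bound.


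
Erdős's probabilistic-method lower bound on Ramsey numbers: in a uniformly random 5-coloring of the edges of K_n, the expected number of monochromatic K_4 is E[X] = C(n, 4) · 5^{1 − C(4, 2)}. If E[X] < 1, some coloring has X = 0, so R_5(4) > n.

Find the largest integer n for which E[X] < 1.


We need C(n, 4) · 5^{1 − 6} < 1, i.e. C(n, 4) < 5^{6 − 1} = 3125.
Check values of n near the boundary:
  n = 15: C(15, 4) = 1365; 1365 < 3125? YES
  n = 16: C(16, 4) = 1820; 1820 < 3125? YES
  n = 17: C(17, 4) = 2380; 2380 < 3125? YES
  n = 18: C(18, 4) = 3060; 3060 < 3125? YES
  n = 19: C(19, 4) = 3876; 3876 < 3125? NO
  n = 20: C(20, 4) = 4845; 4845 < 3125? NO
The largest n with C(n, 4) < 3125 is n = 18 (where E[X] = 612/625 ≈ 0.9792). Hence R_5(4) > 18, i.e. R_5(4) ≥ 19.

Largest n = 18; hence R_5(4) > 18.


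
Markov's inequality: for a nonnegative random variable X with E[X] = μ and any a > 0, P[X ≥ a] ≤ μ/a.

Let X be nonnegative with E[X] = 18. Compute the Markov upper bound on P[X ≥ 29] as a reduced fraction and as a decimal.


μ = E[X] = 18, a = 29.
Markov: P[X ≥ 29] ≤ μ/a = (18)/29 = 18/29.
Numerically: ≈ 0.62069.
(Since a = 29 > μ = 18.00000, the bound 18/29 is < 1 and informative.)

P[X ≥ 29] ≤ 18/29 ≈ 0.62069.


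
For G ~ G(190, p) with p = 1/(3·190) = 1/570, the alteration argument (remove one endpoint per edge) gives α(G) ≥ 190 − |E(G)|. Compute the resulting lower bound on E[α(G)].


E[|E(G)|] = C(190, 2)·p = 17955 · (1/570) = 63/2.
E[α(G)] ≥ n − E[|E(G)|] = 190 − 63/2 = 317/2.
Numerically: ≈ 158.5000.
(This is only a lower bound; the true E[α(G)] may be larger.)

E[α(G)] ≥ 317/2 ≈ 158.5000.


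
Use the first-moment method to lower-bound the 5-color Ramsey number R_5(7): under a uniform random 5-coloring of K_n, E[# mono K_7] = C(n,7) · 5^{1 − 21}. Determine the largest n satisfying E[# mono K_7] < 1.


We need C(n, 7) · 5^{1 − 21} < 1, i.e. C(n, 7) < 5^{21 − 1} = 95367431640625.
Check values of n near the boundary:
  n = 334: C(334, 7) = 86359460961576; 86359460961576 < 95367431640625? YES
  n = 335: C(335, 7) = 88202498238195; 88202498238195 < 95367431640625? YES
  n = 336: C(336, 7) = 90079147136880; 90079147136880 < 95367431640625? YES
  n = 337: C(337, 7) = 91989916924632; 91989916924632 < 95367431640625? YES
  n = 338: C(338, 7) = 93935323022736; 93935323022736 < 95367431640625? YES
  n = 339: C(339, 7) = 95915887062372; 95915887062372 < 95367431640625? NO
The largest n with C(n, 7) < 95367431640625 is n = 338 (where E[X] = 93935323022736/95367431640625 ≈ 0.9850). Hence R_5(7) > 338, i.e. R_5(7) ≥ 339.

Largest n = 338; hence R_5(7) > 338.


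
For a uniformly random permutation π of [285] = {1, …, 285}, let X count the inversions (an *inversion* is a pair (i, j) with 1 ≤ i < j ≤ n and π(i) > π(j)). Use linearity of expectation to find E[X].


Write X = Σ X_I over the C(285, 2) = 40470 pairs i < j, with X_I the indicator of one inversion.
There are 40470 indicators.
For each fixed pair i < j, the values π(i) and π(j) are two distinct elements of {1, …, 285} in uniformly random order; by symmetry P[π(i) > π(j)] = 1/2.
By linearity: E[X] = 40470 · (1/2) = C(285, 2) · (1/2) = 40470/2 = 20235 ≈ 20235.00000.

E[X] = 20235 = 20235.00000.


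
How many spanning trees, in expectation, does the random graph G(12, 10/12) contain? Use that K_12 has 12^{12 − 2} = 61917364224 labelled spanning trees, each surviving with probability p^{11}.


K_12 has 12^{12 − 2} = 61917364224 labelled spanning trees.
For each such spanning tree H, let X_H = 1 if all 11 edges of H are present in G. Then P[X_H = 1] = p^{11} = (5/6)^{11} = 48828125/362797056.
By linearity of expectation: E[X] = Σ_H E[X_H] = 61917364224 · p^{11} = 61917364224 · 48828125/362797056 = 25000000000/3.
Numerically: E[X] ≈ 8.333e+09.

E[X] = 61917364224 · (5/6)^{11} = 25000000000/3 ≈ 8.333e+09.


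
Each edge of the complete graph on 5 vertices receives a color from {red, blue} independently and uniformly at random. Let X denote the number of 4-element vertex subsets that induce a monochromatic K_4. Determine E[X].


Let X = Σ_S X_S over the C(5, 4) = 5 subsets S of size 4, where X_S = 1 if the K_4 on S is monochromatic.
For a fixed S, the K_4 on S has C(4, 2) = 6 edges. P[all 6 edges red] = (1/2)^6, and likewise for blue, so P[monochromatic] = 2·(1/2)^6 = 2^{1 − 6} = 1/32.
By linearity of expectation: E[X] = C(5, 4) · 2^{1 − 6} = 5 · 1/32 = 5/32.
Numerically: E[X] ≈ 0.156.

E[X] = C(5,4)·2^(1−C(4,2)) = 5/32 ≈ 0.156.


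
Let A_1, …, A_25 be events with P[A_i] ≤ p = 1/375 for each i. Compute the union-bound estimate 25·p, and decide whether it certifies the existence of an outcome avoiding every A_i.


Union bound: P[∪_{i=1}^{25} A_i] ≤ Σ_i P[A_i] ≤ 25·p = 25·(1/375) = 1/15.
Numerically: 1/15 ≈ 0.0666667.
Is 1/15 < 1? YES.
Since P[∪ A_i] ≤ 1/15 < 1, the complement has P[∩ A_i^c] ≥ 1 − 1/15 = 14/15 > 0, so some outcome avoids every A_i.

25·p = 1/15 ≈ 0.0666667; existence CERTIFIED by the union bound.


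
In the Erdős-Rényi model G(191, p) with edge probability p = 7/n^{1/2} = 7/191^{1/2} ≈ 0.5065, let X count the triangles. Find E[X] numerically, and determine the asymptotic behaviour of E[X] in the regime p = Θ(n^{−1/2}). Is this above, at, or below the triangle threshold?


Number of potential triangles: C(191, 3) = 1143135.
Each occurs with probability p³ ≈ (0.5065)³ ≈ 1.2994036e-01.
By linearity: E[X] = C(191, 3)·p³ ≈ 1143135 · 1.2994036e-01 ≈ 148539.37463.
Since α = 1/2 < 1, p = c/n^{1/2} ≫ 1/n is above the triangle threshold p ~ 1/n. Asymptotically E[X] ~ (c³/6)·n^{3(1−α)} = (7³/6)·n^{1.5} → ∞; triangles are abundant w.h.p.

E[X] ≈ 148539.37463; in regime p = Θ(1/n^{1/2}) E[X] diverges (above the triangle threshold p ~ 1/n).


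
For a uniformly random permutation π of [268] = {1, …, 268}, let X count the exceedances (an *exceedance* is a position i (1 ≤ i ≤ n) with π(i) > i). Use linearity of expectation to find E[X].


Write X = Σ_{i=1}^{268} X_i, where X_i = 1_{π(i) > i}.
For each fixed i, π(i) is uniform over {1, …, 268} (marginal of a uniform permutation), so P[π(i) > i] = (n − i)/n. Summing: Σ_{i=1}^{268} (n − i)/n = (0 + 1 + … + 267)/268 = 268(268 − 1)/(2·268) = (268 − 1)/2.
Hence E[X] = Σ_{i=1}^{268} (268 − i)/268 = 267/2 ≈ 133.50000.

E[X] = 267/2 = 133.50000.


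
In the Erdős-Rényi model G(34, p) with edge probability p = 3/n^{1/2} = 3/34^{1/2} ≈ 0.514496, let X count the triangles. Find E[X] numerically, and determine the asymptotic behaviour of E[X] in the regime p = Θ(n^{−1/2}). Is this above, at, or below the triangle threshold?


Number of potential triangles: C(34, 3) = 5984.
Each occurs with probability p³ ≈ (0.514496)³ ≈ 1.36190053e-01.
By linearity: E[X] = C(34, 3)·p³ ≈ 5984 · 1.36190053e-01 ≈ 814.961277.
Since α = 1/2 < 1, p = c/n^{1/2} ≫ 1/n is above the triangle threshold p ~ 1/n. Asymptotically E[X] ~ (c³/6)·n^{3(1−α)} = (3³/6)·n^{1.5} → ∞; triangles are abundant w.h.p.

E[X] ≈ 814.961277; in regime p = Θ(1/n^{1/2}) E[X] diverges (above the triangle threshold p ~ 1/n).


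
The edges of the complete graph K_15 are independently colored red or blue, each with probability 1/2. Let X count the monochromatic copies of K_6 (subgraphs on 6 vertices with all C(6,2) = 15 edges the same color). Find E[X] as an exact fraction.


Let X = Σ_S X_S over the C(15, 6) = 5005 subsets S of size 6, where X_S = 1 if the K_6 on S is monochromatic.
For a fixed S, the K_6 on S has C(6, 2) = 15 edges. P[all 15 edges red] = (1/2)^15, and likewise for blue, so P[monochromatic] = 2·(1/2)^15 = 2^{1 − 15} = 1/16384.
By linearity of expectation: E[X] = C(15, 6) · 2^{1 − 15} = 5005 · 1/16384 = 5005/16384.
Numerically: E[X] ≈ 0.3055.

E[X] = C(15,6)·2^(1−C(6,2)) = 5005/16384 ≈ 0.3055.


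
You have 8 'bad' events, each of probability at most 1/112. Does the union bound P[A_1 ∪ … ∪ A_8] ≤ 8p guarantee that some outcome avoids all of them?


Union bound: P[∪_{i=1}^{8} A_i] ≤ Σ_i P[A_i] ≤ 8·p = 8·(1/112) = 1/14.
Numerically: 1/14 ≈ 0.0714286.
Is 1/14 < 1? YES.
Since P[∪ A_i] ≤ 1/14 < 1, the complement has P[∩ A_i^c] ≥ 1 − 1/14 = 13/14 > 0, so some outcome avoids every A_i.

8·p = 1/14 ≈ 0.0714286; existence CERTIFIED by the union bound.


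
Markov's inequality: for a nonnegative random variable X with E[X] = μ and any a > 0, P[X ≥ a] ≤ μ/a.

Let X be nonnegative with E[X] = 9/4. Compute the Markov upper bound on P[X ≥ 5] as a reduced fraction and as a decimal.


μ = E[X] = 9/4, a = 5.
Markov: P[X ≥ 5] ≤ μ/a = (9/4)/5 = 9/20.
Numerically: ≈ 0.45000.
(Since a = 5 > μ = 2.25000, the bound 9/20 is < 1 and informative.)

P[X ≥ 5] ≤ 9/20 ≈ 0.45000.


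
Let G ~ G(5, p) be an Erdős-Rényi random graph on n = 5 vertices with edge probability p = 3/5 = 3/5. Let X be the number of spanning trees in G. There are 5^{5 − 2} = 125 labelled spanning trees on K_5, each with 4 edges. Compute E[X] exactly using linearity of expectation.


K_5 has 5^{5 − 2} = 125 labelled spanning trees.
For each such spanning tree H, let X_H = 1 if all 4 edges of H are present in G. Then P[X_H = 1] = p^{4} = (3/5)^{4} = 81/625.
By linearity of expectation: E[X] = Σ_H E[X_H] = 125 · p^{4} = 125 · 81/625 = 81/5.
Numerically: E[X] ≈ 16.2.

E[X] = 125 · (3/5)^{4} = 81/5 ≈ 16.2.


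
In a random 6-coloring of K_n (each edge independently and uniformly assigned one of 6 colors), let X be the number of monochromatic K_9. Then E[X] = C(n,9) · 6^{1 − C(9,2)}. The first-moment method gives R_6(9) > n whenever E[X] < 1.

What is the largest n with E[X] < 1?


We need C(n, 9) · 6^{1 − 36} < 1, i.e. C(n, 9) < 6^{36 − 1} = 1719070799748422591028658176.
Check values of n near the boundary:
  n = 4405: C(4405, 9) = 1706862792900636302463627150; 1706862792900636302463627150 < 1719070799748422591028658176? YES
  n = 4406: C(4406, 9) = 1710356485221788389505285700; 1710356485221788389505285700 < 1719070799748422591028658176? YES
  n = 4407: C(4407, 9) = 1713856532599459170657070050; 1713856532599459170657070050 < 1719070799748422591028658176? YES
  n = 4408: C(4408, 9) = 1717362945146264156457459600; 1717362945146264156457459600 < 1719070799748422591028658176? YES
  n = 4409: C(4409, 9) = 1720875732988608787686577131; 1720875732988608787686577131 < 1719070799748422591028658176? NO
The largest n with C(n, 9) < 1719070799748422591028658176 is n = 4408 (where E[X] = 35778394690547169926197075/35813974994758803979763712 ≈ 0.999). Hence R_6(9) > 4408, i.e. R_6(9) ≥ 4409.

Largest n = 4408; hence R_6(9) > 4408.


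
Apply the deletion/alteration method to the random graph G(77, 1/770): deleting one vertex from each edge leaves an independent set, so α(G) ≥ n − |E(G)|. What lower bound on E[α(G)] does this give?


E[|E(G)|] = C(77, 2)·p = 2926 · (1/770) = 19/5.
E[α(G)] ≥ n − E[|E(G)|] = 77 − 19/5 = 366/5.
Numerically: ≈ 73.200000.
(This is only a lower bound; the true E[α(G)] may be larger.)

E[α(G)] ≥ 366/5 ≈ 73.200000.


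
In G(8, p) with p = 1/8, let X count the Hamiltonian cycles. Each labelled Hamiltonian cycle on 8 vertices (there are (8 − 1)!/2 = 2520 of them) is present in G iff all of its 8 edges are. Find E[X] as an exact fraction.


K_8 has (8 − 1)!/2 = 2520 labelled Hamiltonian cycles.
For each such Hamiltonian cycle H, let X_H = 1 if all 8 edges of H are present in G. Then P[X_H = 1] = p^{8} = (1/8)^{8} = 1/16777216.
Summing the indicators: E[X] = Σ_H E[X_H] = 2520 · p^{8} = 2520 · 1/16777216 = 315/2097152.
Numerically: E[X] ≈ 0.000150204.

E[X] = 2520 · (1/8)^{8} = 315/2097152 ≈ 0.000150204.


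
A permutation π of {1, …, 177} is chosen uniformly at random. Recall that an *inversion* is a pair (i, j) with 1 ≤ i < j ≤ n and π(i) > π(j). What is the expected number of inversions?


Write X = Σ X_I over the C(177, 2) = 15576 pairs i < j, with X_I the indicator of one inversion.
There are 15576 indicators.
For each fixed pair i < j, the values π(i) and π(j) are two distinct elements of {1, …, 177} in uniformly random order; by symmetry P[π(i) > π(j)] = 1/2.
By linearity: E[X] = 15576 · (1/2) = C(177, 2) · (1/2) = 15576/2 = 7788 ≈ 7788.000000.

E[X] = 7788 = 7788.000000.
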